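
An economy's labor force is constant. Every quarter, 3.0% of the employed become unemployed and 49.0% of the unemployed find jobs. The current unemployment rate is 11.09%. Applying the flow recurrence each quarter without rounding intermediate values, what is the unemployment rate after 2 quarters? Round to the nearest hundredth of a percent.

Unemployment rate after two quarters ≈ 7.00%.

With a fixed labor force, u_{t+1} = u_t + s·(1−u_t) − f·u_t = u_t·(1−s−f) + s.
Here 1−s−f = 0.480 and s = 0.030.
u_1 = 0.110900 × 0.480 + 0.030 = 0.083232.
u_2 = 0.083232 × 0.480 + 0.030 = 0.069951.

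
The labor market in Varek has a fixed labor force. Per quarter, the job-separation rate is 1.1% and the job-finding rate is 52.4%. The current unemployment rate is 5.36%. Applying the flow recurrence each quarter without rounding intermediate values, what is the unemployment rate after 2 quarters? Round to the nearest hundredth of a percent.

With a fixed labor force, u_{t+1} = u_t + s·(1−u_t) − f·u_t = u_t·(1−s−f) + s.
Here 1−s−f = 0.465 and s = 0.011.
u_1 = 0.053600 × 0.465 + 0.011 = 0.035924.
u_2 = 0.035924 × 0.465 + 0.011 = 0.027705.

Unemployment rate after two quarters ≈ 2.77%.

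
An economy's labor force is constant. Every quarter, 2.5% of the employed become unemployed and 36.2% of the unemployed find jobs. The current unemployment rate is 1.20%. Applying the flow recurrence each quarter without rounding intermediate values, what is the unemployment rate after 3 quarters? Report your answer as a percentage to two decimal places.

With a fixed labor force, u_{t+1} = u_t + s·(1−u_t) − f·u_t = u_t·(1−s−f) + s.
Here 1−s−f = 0.613 and s = 0.025.
u_1 = 0.012000 × 0.613 + 0.025 = 0.032356.
u_2 = 0.032356 × 0.613 + 0.025 = 0.044834.
u_3 = 0.044834 × 0.613 + 0.025 = 0.052483.

Unemployment rate after three quarters ≈ 5.25%.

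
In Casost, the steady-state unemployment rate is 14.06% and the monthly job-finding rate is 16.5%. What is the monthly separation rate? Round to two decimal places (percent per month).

From u* = s/(s+f): s = u·f/(1−u).
s = 0.1406 × 16.5 / (1 − 0.1406) = 2.3199 / 0.8594 ≈ 2.70% per month.

Separation rate ≈ 2.70% per month.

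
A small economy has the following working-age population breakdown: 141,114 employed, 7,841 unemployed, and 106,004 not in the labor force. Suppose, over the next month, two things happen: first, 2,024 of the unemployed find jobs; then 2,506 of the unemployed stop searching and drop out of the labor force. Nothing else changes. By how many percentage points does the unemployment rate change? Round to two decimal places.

Initially, labor force = 141,114 + 7,841 = 148,955, so u = 7,841/148,955 = 5.26%.
After the first change, unemployed falls and employed rises by 2,024; labor force unchanged → E = 143,138, U = 5,817, labor force = 148,955.
After the second change, unemployed and labor force both fall by 2,506 → E = 143,138, U = 3,311, labor force = 146,449.
New unemployment rate = 3,311 / 146,449 = 2.26%.
Change = 2.26% − 5.26% = −3.00 percentage points.

The unemployment rate changes by −3.00 percentage points.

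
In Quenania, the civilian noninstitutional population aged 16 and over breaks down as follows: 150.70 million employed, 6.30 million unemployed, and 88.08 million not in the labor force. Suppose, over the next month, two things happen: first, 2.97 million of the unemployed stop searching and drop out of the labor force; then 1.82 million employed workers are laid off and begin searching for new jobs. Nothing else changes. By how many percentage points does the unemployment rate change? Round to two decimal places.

Initially, labor force = 150.70 + 6.30 = 157.00 million, so u = 6.30/157.00 = 4.01%.
After the first change, unemployed and labor force both fall by 2.97 → E = 150.70, U = 3.33, labor force = 154.03 million.
After the second change, employed falls and unemployed rises by 1.82; labor force unchanged → E = 148.88, U = 5.15, labor force = 154.03 million.
New unemployment rate = 5.15 / 154.03 = 3.34%.
Change = 3.34% − 4.01% = −0.67 percentage points.

The unemployment rate changes by −0.67 percentage points.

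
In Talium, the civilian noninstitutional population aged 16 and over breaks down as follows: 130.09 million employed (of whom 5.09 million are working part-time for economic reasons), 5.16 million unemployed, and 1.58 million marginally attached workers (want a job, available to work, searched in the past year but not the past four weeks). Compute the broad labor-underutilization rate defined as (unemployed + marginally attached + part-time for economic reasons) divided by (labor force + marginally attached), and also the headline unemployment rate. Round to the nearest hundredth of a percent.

Labor force = 130.09 + 5.16 = 135.25 million.
Numerator = 5.16 + 1.58 + 5.09 = 11.83 million.
Denominator = 135.25 + 1.58 = 136.83 million.
Broad rate = 11.83 / 136.83 = 8.65%.
Headline unemployment rate = 5.16 / 135.25 = 3.82%.

Broad underutilization rate ≈ 8.65%; headline unemployment rate ≈ 3.82%.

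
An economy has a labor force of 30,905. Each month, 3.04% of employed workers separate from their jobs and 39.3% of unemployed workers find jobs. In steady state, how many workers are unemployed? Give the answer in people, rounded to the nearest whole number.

About 2,219 are unemployed in steady state.

Steady-state unemployment rate u* = s/(s+f) = 3.04/(3.04+39.3) = 0.071800.
Unemployed = u* × labor force = 0.071800 × 30,905 ≈ 2,219.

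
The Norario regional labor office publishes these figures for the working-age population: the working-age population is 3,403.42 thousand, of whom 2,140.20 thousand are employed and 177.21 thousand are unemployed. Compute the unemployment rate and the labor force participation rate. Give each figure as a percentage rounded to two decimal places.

Unemployment rate ≈ 7.65%; labor force participation rate ≈ 68.09%.

Labor force = employed + unemployed = 2,140.20 + 177.21 = 2,317.41 thousand.
Unemployment rate = 177.21 / 2,317.41 = 7.65%.
Labor force participation rate = 2,317.41 / 3,403.42 = 68.09%.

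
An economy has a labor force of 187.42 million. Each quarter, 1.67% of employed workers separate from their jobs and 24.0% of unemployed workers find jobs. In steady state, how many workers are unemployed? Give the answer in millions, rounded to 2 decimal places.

Steady-state unemployment rate u* = s/(s+f) = 1.67/(1.67+24.0) = 0.065056.
Unemployed = u* × labor force = 0.065056 × 187.42 ≈ 12.19 million.

About 12.19 million are unemployed in steady state.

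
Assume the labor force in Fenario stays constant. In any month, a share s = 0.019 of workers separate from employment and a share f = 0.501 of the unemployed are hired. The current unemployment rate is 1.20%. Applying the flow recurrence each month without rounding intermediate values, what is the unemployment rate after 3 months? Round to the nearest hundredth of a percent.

With a fixed labor force, u_{t+1} = u_t + s·(1−u_t) − f·u_t = u_t·(1−s−f) + s.
Here 1−s−f = 0.480 and s = 0.019.
u_1 = 0.012000 × 0.480 + 0.019 = 0.024760.
u_2 = 0.024760 × 0.480 + 0.019 = 0.030885.
u_3 = 0.030885 × 0.480 + 0.019 = 0.033825.

Unemployment rate after three months ≈ 3.38%.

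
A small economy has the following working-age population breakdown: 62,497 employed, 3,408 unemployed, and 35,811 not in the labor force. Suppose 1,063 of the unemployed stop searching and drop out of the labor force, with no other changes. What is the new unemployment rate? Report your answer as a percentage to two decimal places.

New unemployment rate ≈ 3.62%.

Initially, labor force = 62,497 + 3,408 = 65,905, so u = 3,408/65,905 = 5.17%.
After the change, unemployed and labor force both fall by 1,063 → E = 62,497, U = 2,345, labor force = 64,842.
New unemployment rate = 2,345 / 64,842 = 3.62%.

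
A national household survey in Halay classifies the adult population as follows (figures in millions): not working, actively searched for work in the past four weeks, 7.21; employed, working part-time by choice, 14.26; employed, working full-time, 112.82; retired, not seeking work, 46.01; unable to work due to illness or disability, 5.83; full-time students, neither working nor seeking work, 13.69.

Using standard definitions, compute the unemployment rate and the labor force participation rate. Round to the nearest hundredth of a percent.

Employed = 14.26 + 112.82 = 127.08 million.
Unemployed = 7.21 million.
Labor force = 127.08 + 7.21 = 134.29 million.
Not in labor force = 46.01 + 5.83 + 13.69 = 65.53 million (those not working and not actively searching are outside the labor force).
Civilian working-age population = 134.29 + 65.53 = 199.82 million.
Unemployment rate = 7.21 / 134.29 = 5.37%.
Labor force participation rate = 134.29 / 199.82 = 67.21%.

Unemployment rate ≈ 5.37%; labor force participation rate ≈ 67.21%.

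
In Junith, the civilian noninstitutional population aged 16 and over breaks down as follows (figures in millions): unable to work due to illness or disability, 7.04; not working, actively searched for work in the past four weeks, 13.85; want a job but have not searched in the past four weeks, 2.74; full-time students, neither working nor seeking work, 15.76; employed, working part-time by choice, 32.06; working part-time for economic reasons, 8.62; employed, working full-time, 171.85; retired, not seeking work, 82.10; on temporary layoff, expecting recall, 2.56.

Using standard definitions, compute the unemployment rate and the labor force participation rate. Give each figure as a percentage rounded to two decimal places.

Employed = 32.06 + 8.62 + 171.85 = 212.53 million (anyone who worked, including part-time for economic reasons, counts as employed).
Unemployed = 13.85 + 2.56 = 16.41 million (jobless and actively searching, or on temporary layoff).
Labor force = 212.53 + 16.41 = 228.94 million.
Not in labor force = 7.04 + 2.74 + 15.76 + 82.10 = 107.64 million (those not working and not actively searching are outside the labor force — including those who want a job but have given up searching).
Civilian working-age population = 228.94 + 107.64 = 336.58 million.
Unemployment rate = 16.41 / 228.94 = 7.17%.
Labor force participation rate = 228.94 / 336.58 = 68.02%.

Unemployment rate ≈ 7.17%; labor force participation rate ≈ 68.02%.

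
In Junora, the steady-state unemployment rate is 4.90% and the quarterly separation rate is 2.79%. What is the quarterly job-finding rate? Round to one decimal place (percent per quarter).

Job-finding rate ≈ 54.1% per quarter.

From u* = s/(s+f): f = s·(1−u)/u.
f = 2.79 × (1 − 0.0490) / 0.0490 = 2.6533 / 0.0490 ≈ 54.1% per quarter.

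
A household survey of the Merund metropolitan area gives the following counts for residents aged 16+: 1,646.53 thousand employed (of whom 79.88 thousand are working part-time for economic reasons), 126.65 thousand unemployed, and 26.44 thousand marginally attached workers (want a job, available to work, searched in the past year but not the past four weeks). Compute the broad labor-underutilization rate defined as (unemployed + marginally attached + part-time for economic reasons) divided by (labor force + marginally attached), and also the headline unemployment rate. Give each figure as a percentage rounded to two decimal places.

Labor force = 1,646.53 + 126.65 = 1,773.18 thousand.
Numerator = 126.65 + 26.44 + 79.88 = 232.97 thousand.
Denominator = 1,773.18 + 26.44 = 1,799.62 thousand.
Broad rate = 232.97 / 1,799.62 = 12.95%.
Headline unemployment rate = 126.65 / 1,773.18 = 7.14%.

Broad underutilization rate ≈ 12.95%; headline unemployment rate ≈ 7.14%.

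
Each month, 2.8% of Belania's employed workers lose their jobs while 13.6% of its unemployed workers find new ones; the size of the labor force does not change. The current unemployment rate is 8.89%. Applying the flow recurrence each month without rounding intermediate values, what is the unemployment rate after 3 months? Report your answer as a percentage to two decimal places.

Unemployment rate after three months ≈ 12.29%.

With a fixed labor force, u_{t+1} = u_t + s·(1−u_t) − f·u_t = u_t·(1−s−f) + s.
Here 1−s−f = 0.836 and s = 0.028.
u_1 = 0.088900 × 0.836 + 0.028 = 0.102320.
u_2 = 0.102320 × 0.836 + 0.028 = 0.113540.
u_3 = 0.113540 × 0.836 + 0.028 = 0.122919.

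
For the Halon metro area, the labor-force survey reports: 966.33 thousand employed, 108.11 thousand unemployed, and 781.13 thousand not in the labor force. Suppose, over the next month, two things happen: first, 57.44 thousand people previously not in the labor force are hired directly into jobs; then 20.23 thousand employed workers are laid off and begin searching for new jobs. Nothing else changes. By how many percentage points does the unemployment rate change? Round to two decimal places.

Initially, labor force = 966.33 + 108.11 = 1,074.44 thousand, so u = 108.11/1,074.44 = 10.06%.
After the first change, employed and labor force both rise by 57.44; unemployed unchanged → E = 1,023.77, U = 108.11, labor force = 1,131.88 thousand.
After the second change, employed falls and unemployed rises by 20.23; labor force unchanged → E = 1,003.54, U = 128.34, labor force = 1,131.88 thousand.
New unemployment rate = 128.34 / 1,131.88 = 11.34%.
Change = 11.34% − 10.06% = +1.28 percentage points.

The unemployment rate changes by +1.28 percentage points.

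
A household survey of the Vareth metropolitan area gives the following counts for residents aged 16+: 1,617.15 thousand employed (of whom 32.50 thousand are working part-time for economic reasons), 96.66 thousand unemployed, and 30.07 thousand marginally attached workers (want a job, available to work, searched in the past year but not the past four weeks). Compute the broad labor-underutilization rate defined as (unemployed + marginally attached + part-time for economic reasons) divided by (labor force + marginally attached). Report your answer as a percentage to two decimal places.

Labor force = 1,617.15 + 96.66 = 1,713.81 thousand.
Numerator = 96.66 + 30.07 + 32.50 = 159.23 thousand.
Denominator = 1,713.81 + 30.07 = 1,743.88 thousand.
Broad rate = 159.23 / 1,743.88 = 9.13%.

Broad underutilization rate ≈ 9.13%.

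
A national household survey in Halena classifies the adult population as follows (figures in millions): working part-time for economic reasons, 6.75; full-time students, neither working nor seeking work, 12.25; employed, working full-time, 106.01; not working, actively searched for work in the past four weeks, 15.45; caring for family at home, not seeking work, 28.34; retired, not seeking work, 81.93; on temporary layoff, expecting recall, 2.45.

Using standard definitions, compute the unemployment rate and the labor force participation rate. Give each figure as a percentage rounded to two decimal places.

Unemployment rate ≈ 13.70%; labor force participation rate ≈ 51.61%.

Employed = 6.75 + 106.01 = 112.76 million (anyone who worked, including part-time for economic reasons, counts as employed).
Unemployed = 15.45 + 2.45 = 17.90 million (jobless and actively searching, or on temporary layoff).
Labor force = 112.76 + 17.90 = 130.66 million.
Not in labor force = 12.25 + 28.34 + 81.93 = 122.52 million (those not working and not actively searching are outside the labor force).
Civilian working-age population = 130.66 + 122.52 = 253.18 million.
Unemployment rate = 17.90 / 130.66 = 13.70%.
Labor force participation rate = 130.66 / 253.18 = 51.61%.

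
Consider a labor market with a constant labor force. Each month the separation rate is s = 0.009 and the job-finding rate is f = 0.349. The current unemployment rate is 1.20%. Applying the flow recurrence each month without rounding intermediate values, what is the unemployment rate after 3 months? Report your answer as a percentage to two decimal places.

With a fixed labor force, u_{t+1} = u_t + s·(1−u_t) − f·u_t = u_t·(1−s−f) + s.
Here 1−s−f = 0.642 and s = 0.009.
u_1 = 0.012000 × 0.642 + 0.009 = 0.016704.
u_2 = 0.016704 × 0.642 + 0.009 = 0.019724.
u_3 = 0.019724 × 0.642 + 0.009 = 0.021663.

Unemployment rate after three months ≈ 2.17%.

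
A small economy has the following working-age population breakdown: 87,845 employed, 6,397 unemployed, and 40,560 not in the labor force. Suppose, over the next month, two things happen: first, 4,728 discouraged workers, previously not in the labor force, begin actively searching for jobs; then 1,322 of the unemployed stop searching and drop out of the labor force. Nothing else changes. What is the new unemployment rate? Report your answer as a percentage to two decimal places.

New unemployment rate ≈ 10.04%.

Initially, labor force = 87,845 + 6,397 = 94,242, so u = 6,397/94,242 = 6.79%.
After the first change, unemployed and labor force both rise by 4,728 → E = 87,845, U = 11,125, labor force = 98,970.
After the second change, unemployed and labor force both fall by 1,322 → E = 87,845, U = 9,803, labor force = 97,648.
New unemployment rate = 9,803 / 97,648 = 10.04%.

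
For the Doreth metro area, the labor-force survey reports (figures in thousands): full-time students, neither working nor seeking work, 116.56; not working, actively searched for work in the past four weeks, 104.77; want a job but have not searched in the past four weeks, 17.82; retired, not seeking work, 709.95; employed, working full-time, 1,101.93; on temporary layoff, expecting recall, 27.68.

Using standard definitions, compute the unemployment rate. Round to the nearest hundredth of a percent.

Unemployment rate ≈ 10.73%.

Employed = 1,101.93 thousand.
Unemployed = 104.77 + 27.68 = 132.45 thousand (jobless and actively searching, or on temporary layoff).
Labor force = 1,101.93 + 132.45 = 1,234.38 thousand.
Unemployment rate = 132.45 / 1,234.38 = 10.73%.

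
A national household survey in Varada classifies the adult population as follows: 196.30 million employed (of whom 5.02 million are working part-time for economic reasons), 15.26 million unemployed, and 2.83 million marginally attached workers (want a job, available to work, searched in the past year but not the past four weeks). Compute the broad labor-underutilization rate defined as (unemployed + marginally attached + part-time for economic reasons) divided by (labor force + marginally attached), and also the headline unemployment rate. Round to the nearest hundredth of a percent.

Broad underutilization rate ≈ 10.78%; headline unemployment rate ≈ 7.21%.

Labor force = 196.30 + 15.26 = 211.56 million.
Numerator = 15.26 + 2.83 + 5.02 = 23.11 million.
Denominator = 211.56 + 2.83 = 214.39 million.
Broad rate = 23.11 / 214.39 = 10.78%.
Headline unemployment rate = 15.26 / 211.56 = 7.21%.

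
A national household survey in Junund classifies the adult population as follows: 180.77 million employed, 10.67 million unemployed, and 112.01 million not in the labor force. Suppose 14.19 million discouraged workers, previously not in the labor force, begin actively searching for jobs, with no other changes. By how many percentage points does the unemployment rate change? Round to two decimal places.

The unemployment rate changes by +6.52 percentage points.

Initially, labor force = 180.77 + 10.67 = 191.44 million, so u = 10.67/191.44 = 5.57%.
After the change, unemployed and labor force both rise by 14.19 → E = 180.77, U = 24.86, labor force = 205.63 million.
New unemployment rate = 24.86 / 205.63 = 12.09%.
Change = 12.09% − 5.57% = +6.52 percentage points.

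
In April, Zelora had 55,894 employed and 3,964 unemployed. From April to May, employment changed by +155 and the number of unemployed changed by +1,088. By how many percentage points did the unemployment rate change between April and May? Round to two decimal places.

April: labor force = 55,894 + 3,964 = 59,858; u = 3,964/59,858 = 6.62%.
May: labor force = 56,049 + 5,052 = 61,101; u = 5,052/61,101 = 8.27%.
Change = 8.27% − 6.62% = +1.65 pp.

The unemployment rate changed by +1.65 percentage points.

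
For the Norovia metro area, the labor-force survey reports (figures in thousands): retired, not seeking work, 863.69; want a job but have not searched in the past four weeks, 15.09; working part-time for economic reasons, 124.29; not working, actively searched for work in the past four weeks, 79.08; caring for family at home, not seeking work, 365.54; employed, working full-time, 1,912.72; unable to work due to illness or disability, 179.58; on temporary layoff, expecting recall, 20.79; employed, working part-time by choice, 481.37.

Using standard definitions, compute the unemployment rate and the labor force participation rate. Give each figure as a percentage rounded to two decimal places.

Unemployment rate ≈ 3.81%; labor force participation rate ≈ 64.77%.

Employed = 124.29 + 1,912.72 + 481.37 = 2,518.38 thousand (anyone who worked, including part-time for economic reasons, counts as employed).
Unemployed = 79.08 + 20.79 = 99.87 thousand (jobless and actively searching, or on temporary layoff).
Labor force = 2,518.38 + 99.87 = 2,618.25 thousand.
Not in labor force = 863.69 + 15.09 + 365.54 + 179.58 = 1,423.90 thousand (those not working and not actively searching are outside the labor force — including those who want a job but have given up searching).
Civilian working-age population = 2,618.25 + 1,423.90 = 4,042.15 thousand.
Unemployment rate = 99.87 / 2,618.25 = 3.81%.
Labor force participation rate = 2,618.25 / 4,042.15 = 64.77%.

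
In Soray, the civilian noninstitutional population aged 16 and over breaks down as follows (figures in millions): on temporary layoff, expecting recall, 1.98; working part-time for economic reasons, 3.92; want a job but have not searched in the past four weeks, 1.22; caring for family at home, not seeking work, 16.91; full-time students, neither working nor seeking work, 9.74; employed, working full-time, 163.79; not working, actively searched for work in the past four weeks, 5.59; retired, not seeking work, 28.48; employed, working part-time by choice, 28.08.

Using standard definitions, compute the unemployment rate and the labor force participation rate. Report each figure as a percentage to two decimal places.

Unemployment rate ≈ 3.72%; labor force participation rate ≈ 78.30%.

Employed = 3.92 + 163.79 + 28.08 = 195.79 million (anyone who worked, including part-time for economic reasons, counts as employed).
Unemployed = 1.98 + 5.59 = 7.57 million (jobless and actively searching, or on temporary layoff).
Labor force = 195.79 + 7.57 = 203.36 million.
Not in labor force = 1.22 + 16.91 + 9.74 + 28.48 = 56.35 million (those not working and not actively searching are outside the labor force — including those who want a job but have given up searching).
Civilian working-age population = 203.36 + 56.35 = 259.71 million.
Unemployment rate = 7.57 / 203.36 = 3.72%.
Labor force participation rate = 203.36 / 259.71 = 78.30%.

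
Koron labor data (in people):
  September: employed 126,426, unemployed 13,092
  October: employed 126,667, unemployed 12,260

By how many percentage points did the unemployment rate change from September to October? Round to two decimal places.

September: labor force = 126,426 + 13,092 = 139,518; u = 13,092/139,518 = 9.38%.
October: labor force = 126,667 + 12,260 = 138,927; u = 12,260/138,927 = 8.82%.
Change = 8.82% − 9.38% = −0.56 pp.

The unemployment rate changed by −0.56 percentage points.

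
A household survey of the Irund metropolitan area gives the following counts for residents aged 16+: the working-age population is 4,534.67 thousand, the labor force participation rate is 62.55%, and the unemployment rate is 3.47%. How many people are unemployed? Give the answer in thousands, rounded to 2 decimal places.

About 98.42 thousand are unemployed.

Labor force = 0.6255 × 4,534.67 = 2,836.44 thousand.
Unemployed = 0.0347 × 2,836.44 ≈ 98.42 thousand.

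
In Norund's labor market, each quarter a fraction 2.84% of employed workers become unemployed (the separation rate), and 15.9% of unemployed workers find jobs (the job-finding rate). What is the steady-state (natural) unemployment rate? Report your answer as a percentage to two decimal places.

At steady state the flows balance: s·E = f·U, so U/(E+U) = s/(s+f).
u* = 2.84 / (2.84 + 15.9) = 2.84 / 18.74 = 15.15%.

Steady-state unemployment rate ≈ 15.15%.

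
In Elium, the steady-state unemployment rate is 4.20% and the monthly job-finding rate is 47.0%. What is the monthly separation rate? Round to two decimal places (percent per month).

From u* = s/(s+f): s = u·f/(1−u).
s = 0.0420 × 47.0 / (1 − 0.0420) = 1.9740 / 0.9580 ≈ 2.06% per month.

Separation rate ≈ 2.06% per month.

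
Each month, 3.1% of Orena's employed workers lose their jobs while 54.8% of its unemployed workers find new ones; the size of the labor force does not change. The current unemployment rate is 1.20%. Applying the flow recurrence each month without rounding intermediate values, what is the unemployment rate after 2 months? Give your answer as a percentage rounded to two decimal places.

With a fixed labor force, u_{t+1} = u_t + s·(1−u_t) − f·u_t = u_t·(1−s−f) + s.
Here 1−s−f = 0.421 and s = 0.031.
u_1 = 0.012000 × 0.421 + 0.031 = 0.036052.
u_2 = 0.036052 × 0.421 + 0.031 = 0.046178.

Unemployment rate after two months ≈ 4.62%.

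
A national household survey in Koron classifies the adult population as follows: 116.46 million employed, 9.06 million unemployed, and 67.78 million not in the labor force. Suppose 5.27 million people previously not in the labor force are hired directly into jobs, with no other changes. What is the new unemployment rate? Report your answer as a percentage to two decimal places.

New unemployment rate ≈ 6.93%.

Initially, labor force = 116.46 + 9.06 = 125.52 million, so u = 9.06/125.52 = 7.22%.
After the change, employed and labor force both rise by 5.27; unemployed unchanged → E = 121.73, U = 9.06, labor force = 130.79 million.
New unemployment rate = 9.06 / 130.79 = 6.93%.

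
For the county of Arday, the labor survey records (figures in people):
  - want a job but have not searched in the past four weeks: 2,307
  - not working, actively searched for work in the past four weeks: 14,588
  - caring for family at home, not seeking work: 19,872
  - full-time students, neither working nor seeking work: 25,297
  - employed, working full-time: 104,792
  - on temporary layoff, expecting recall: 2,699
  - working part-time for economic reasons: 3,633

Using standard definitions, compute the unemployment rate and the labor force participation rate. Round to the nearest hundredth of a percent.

Employed = 104,792 + 3,633 = 108,425 (anyone who worked, including part-time for economic reasons, counts as employed).
Unemployed = 14,588 + 2,699 = 17,287 (jobless and actively searching, or on temporary layoff).
Labor force = 108,425 + 17,287 = 125,712.
Not in labor force = 2,307 + 19,872 + 25,297 = 47,476 (those not working and not actively searching are outside the labor force — including those who want a job but have given up searching).
Civilian working-age population = 125,712 + 47,476 = 173,188.
Unemployment rate = 17,287 / 125,712 = 13.75%.
Labor force participation rate = 125,712 / 173,188 = 72.59%.

Unemployment rate ≈ 13.75%; labor force participation rate ≈ 72.59%.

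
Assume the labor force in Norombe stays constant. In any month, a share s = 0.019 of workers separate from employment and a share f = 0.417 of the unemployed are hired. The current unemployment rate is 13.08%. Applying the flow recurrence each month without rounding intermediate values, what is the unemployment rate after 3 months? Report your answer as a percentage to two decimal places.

With a fixed labor force, u_{t+1} = u_t + s·(1−u_t) − f·u_t = u_t·(1−s−f) + s.
Here 1−s−f = 0.564 and s = 0.019.
u_1 = 0.130800 × 0.564 + 0.019 = 0.092771.
u_2 = 0.092771 × 0.564 + 0.019 = 0.071323.
u_3 = 0.071323 × 0.564 + 0.019 = 0.059226.

Unemployment rate after three months ≈ 5.92%.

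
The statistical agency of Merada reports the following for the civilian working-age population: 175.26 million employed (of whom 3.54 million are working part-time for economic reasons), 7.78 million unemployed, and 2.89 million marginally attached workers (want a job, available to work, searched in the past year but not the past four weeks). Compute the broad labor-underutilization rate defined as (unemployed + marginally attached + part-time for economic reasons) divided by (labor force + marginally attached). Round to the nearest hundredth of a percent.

Broad underutilization rate ≈ 7.64%.

Labor force = 175.26 + 7.78 = 183.04 million.
Numerator = 7.78 + 2.89 + 3.54 = 14.21 million.
Denominator = 183.04 + 2.89 = 185.93 million.
Broad rate = 14.21 / 185.93 = 7.64%.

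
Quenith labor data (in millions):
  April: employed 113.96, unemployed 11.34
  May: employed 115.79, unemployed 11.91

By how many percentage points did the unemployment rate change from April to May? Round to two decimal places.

The unemployment rate changed by +0.28 percentage points.

April: labor force = 113.96 + 11.34 = 125.30; u = 11.34/125.30 = 9.05%.
May: labor force = 115.79 + 11.91 = 127.70; u = 11.91/127.70 = 9.33%.
Change = 9.33% − 9.05% = +0.28 pp.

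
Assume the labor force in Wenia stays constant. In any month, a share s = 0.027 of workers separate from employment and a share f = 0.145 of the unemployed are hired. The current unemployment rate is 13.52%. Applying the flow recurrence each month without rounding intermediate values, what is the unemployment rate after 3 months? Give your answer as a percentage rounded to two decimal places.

With a fixed labor force, u_{t+1} = u_t + s·(1−u_t) − f·u_t = u_t·(1−s−f) + s.
Here 1−s−f = 0.828 and s = 0.027.
u_1 = 0.135200 × 0.828 + 0.027 = 0.138946.
u_2 = 0.138946 × 0.828 + 0.027 = 0.142047.
u_3 = 0.142047 × 0.828 + 0.027 = 0.144615.

Unemployment rate after three months ≈ 14.46%.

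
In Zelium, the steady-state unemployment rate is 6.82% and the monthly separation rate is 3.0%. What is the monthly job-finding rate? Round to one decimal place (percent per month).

From u* = s/(s+f): f = s·(1−u)/u.
f = 3.0 × (1 − 0.0682) / 0.0682 = 2.7954 / 0.0682 ≈ 41.0% per month.

Job-finding rate ≈ 41.0% per month.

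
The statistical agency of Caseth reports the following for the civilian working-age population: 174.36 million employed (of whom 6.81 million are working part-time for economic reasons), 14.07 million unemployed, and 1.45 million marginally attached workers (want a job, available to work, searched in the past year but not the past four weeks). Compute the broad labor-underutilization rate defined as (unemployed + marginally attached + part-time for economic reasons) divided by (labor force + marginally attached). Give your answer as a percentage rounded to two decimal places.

Labor force = 174.36 + 14.07 = 188.43 million.
Numerator = 14.07 + 1.45 + 6.81 = 22.33 million.
Denominator = 188.43 + 1.45 = 189.88 million.
Broad rate = 22.33 / 189.88 = 11.76%.

Broad underutilization rate ≈ 11.76%.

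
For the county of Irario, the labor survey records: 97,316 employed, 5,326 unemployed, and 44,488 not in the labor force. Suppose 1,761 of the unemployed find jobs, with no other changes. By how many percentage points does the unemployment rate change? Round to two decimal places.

The unemployment rate changes by −1.72 percentage points.

Initially, labor force = 97,316 + 5,326 = 102,642, so u = 5,326/102,642 = 5.19%.
After the change, unemployed falls and employed rises by 1,761; labor force unchanged → E = 99,077, U = 3,565, labor force = 102,642.
New unemployment rate = 3,565 / 102,642 = 3.47%.
Change = 3.47% − 5.19% = −1.72 percentage points.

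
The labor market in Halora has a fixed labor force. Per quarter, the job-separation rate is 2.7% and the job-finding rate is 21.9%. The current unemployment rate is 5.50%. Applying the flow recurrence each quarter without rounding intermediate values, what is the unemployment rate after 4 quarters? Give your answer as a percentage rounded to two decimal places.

Unemployment rate after four quarters ≈ 9.21%.

With a fixed labor force, u_{t+1} = u_t + s·(1−u_t) − f·u_t = u_t·(1−s−f) + s.
Here 1−s−f = 0.754 and s = 0.027.
u_1 = 0.055000 × 0.754 + 0.027 = 0.068470.
u_2 = 0.068470 × 0.754 + 0.027 = 0.078626.
u_3 = 0.078626 × 0.754 + 0.027 = 0.086284.
u_4 = 0.086284 × 0.754 + 0.027 = 0.092058.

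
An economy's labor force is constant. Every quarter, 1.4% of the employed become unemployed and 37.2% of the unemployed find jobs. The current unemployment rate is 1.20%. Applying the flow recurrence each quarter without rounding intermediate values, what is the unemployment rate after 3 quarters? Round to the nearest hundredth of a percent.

With a fixed labor force, u_{t+1} = u_t + s·(1−u_t) − f·u_t = u_t·(1−s−f) + s.
Here 1−s−f = 0.614 and s = 0.014.
u_1 = 0.012000 × 0.614 + 0.014 = 0.021368.
u_2 = 0.021368 × 0.614 + 0.014 = 0.027120.
u_3 = 0.027120 × 0.614 + 0.014 = 0.030652.

Unemployment rate after three quarters ≈ 3.07%.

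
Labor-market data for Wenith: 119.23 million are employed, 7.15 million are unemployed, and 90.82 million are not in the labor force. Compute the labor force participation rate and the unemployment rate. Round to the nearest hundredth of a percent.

Labor force participation rate ≈ 58.19%; unemployment rate ≈ 5.66%.

Labor force = employed + unemployed = 119.23 + 7.15 = 126.38 million.
Working-age population = 126.38 + 90.82 = 217.20 million.
Unemployment rate = 7.15 / 126.38 = 5.66%.
Labor force participation rate = 126.38 / 217.20 = 58.19%.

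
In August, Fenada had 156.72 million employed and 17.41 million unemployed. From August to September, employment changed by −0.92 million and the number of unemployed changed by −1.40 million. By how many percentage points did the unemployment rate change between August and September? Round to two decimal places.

August: labor force = 156.72 + 17.41 = 174.13; u = 17.41/174.13 = 10.00%.
September: labor force = 155.80 + 16.01 = 171.81; u = 16.01/171.81 = 9.32%.
Change = 9.32% − 10.00% = −0.68 pp.

The unemployment rate changed by −0.68 percentage points.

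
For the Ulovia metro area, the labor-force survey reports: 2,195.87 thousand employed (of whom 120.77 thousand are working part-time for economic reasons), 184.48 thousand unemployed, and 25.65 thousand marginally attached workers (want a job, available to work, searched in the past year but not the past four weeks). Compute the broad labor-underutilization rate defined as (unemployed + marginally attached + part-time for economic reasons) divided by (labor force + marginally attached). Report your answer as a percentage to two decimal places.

Labor force = 2,195.87 + 184.48 = 2,380.35 thousand.
Numerator = 184.48 + 25.65 + 120.77 = 330.90 thousand.
Denominator = 2,380.35 + 25.65 = 2,406.00 thousand.
Broad rate = 330.90 / 2,406.00 = 13.75%.

Broad underutilization rate ≈ 13.75%.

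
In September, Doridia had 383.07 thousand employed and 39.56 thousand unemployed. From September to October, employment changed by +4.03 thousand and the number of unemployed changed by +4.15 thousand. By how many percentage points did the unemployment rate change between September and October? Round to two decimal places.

The unemployment rate changed by +0.79 percentage points.

September: labor force = 383.07 + 39.56 = 422.63; u = 39.56/422.63 = 9.36%.
October: labor force = 387.10 + 43.71 = 430.81; u = 43.71/430.81 = 10.15%.
Change = 10.15% − 9.36% = +0.79 pp.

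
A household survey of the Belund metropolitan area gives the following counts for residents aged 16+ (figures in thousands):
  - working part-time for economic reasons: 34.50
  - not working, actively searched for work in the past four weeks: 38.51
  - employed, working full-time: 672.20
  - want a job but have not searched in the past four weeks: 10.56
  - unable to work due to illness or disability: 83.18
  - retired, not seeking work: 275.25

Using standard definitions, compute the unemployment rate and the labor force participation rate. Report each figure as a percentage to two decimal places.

Unemployment rate ≈ 5.17%; labor force participation rate ≈ 66.88%.

Employed = 34.50 + 672.20 = 706.70 thousand (anyone who worked, including part-time for economic reasons, counts as employed).
Unemployed = 38.51 thousand.
Labor force = 706.70 + 38.51 = 745.21 thousand.
Not in labor force = 10.56 + 83.18 + 275.25 = 368.99 thousand (those not working and not actively searching are outside the labor force — including those who want a job but have given up searching).
Civilian working-age population = 745.21 + 368.99 = 1,114.20 thousand.
Unemployment rate = 38.51 / 745.21 = 5.17%.
Labor force participation rate = 745.21 / 1,114.20 = 66.88%.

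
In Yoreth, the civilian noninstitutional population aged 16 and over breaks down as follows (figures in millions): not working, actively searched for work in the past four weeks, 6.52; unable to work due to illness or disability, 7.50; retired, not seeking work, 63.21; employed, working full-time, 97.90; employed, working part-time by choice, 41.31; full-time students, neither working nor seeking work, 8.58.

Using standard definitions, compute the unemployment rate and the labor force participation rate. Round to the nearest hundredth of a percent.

Unemployment rate ≈ 4.47%; labor force participation rate ≈ 64.76%.

Employed = 97.90 + 41.31 = 139.21 million.
Unemployed = 6.52 million.
Labor force = 139.21 + 6.52 = 145.73 million.
Not in labor force = 7.50 + 63.21 + 8.58 = 79.29 million (those not working and not actively searching are outside the labor force).
Civilian working-age population = 145.73 + 79.29 = 225.02 million.
Unemployment rate = 6.52 / 145.73 = 4.47%.
Labor force participation rate = 145.73 / 225.02 = 64.76%.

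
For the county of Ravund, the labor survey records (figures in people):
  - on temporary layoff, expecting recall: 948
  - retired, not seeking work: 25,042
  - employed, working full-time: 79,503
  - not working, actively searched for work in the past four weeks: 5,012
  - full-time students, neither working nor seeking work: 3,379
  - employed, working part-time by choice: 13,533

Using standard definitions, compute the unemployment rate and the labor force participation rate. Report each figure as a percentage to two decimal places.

Unemployment rate ≈ 6.02%; labor force participation rate ≈ 77.69%.

Employed = 79,503 + 13,533 = 93,036.
Unemployed = 948 + 5,012 = 5,960 (jobless and actively searching, or on temporary layoff).
Labor force = 93,036 + 5,960 = 98,996.
Not in labor force = 25,042 + 3,379 = 28,421 (those not working and not actively searching are outside the labor force).
Civilian working-age population = 98,996 + 28,421 = 127,417.
Unemployment rate = 5,960 / 98,996 = 6.02%.
Labor force participation rate = 98,996 / 127,417 = 77.69%.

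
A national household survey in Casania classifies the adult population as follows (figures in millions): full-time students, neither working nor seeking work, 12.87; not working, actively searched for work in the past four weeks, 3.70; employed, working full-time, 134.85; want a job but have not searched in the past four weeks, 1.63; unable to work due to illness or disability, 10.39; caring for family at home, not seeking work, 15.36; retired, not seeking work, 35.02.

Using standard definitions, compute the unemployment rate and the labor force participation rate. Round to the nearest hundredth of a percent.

Employed = 134.85 million.
Unemployed = 3.70 million.
Labor force = 134.85 + 3.70 = 138.55 million.
Not in labor force = 12.87 + 1.63 + 10.39 + 15.36 + 35.02 = 75.27 million (those not working and not actively searching are outside the labor force — including those who want a job but have given up searching).
Civilian working-age population = 138.55 + 75.27 = 213.82 million.
Unemployment rate = 3.70 / 138.55 = 2.67%.
Labor force participation rate = 138.55 / 213.82 = 64.80%.

Unemployment rate ≈ 2.67%; labor force participation rate ≈ 64.80%.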